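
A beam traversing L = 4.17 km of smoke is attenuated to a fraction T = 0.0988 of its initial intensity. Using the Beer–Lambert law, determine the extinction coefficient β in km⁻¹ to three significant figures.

0.555 km⁻¹

Beer–Lambert: T = exp(−βL) ⇒ β = −ln(T)/L = −ln(0.0988)/4.17 = 2.3147/4.17 = 0.5551 km⁻¹.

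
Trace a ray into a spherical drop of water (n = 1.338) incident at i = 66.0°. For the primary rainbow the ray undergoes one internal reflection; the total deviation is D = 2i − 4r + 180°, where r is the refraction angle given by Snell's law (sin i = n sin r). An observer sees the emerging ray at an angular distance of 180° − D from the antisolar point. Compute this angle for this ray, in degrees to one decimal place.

sin r = sin 66.0° / 1.338 = 0.9135/1.338 = 0.6828; r = 43.06°.
D = 2·66.0° − 4·43.06° + 180° = 132.00° − 172.24° + 180° = 139.76°.
Angle from antisolar point = 180° − D = 40.24°.

40.2°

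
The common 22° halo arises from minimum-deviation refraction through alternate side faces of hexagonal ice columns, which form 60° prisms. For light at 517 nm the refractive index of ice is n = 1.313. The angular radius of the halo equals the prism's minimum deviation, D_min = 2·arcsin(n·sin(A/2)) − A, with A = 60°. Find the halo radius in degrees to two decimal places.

22.07°

n·sin(A/2) = 1.313 × sin 30° = 1.313 × 0.5000 = 0.6565.
D_min = 2·arcsin(0.6565) − 60° = 2 × 41.033° − 60° = 22.067°.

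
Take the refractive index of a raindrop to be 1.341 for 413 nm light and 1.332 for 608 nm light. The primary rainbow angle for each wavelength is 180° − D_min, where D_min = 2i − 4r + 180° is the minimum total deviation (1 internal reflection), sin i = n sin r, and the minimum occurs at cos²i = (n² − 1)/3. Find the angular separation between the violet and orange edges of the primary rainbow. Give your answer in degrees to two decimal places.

1.29°

At 413 nm (n = 1.341): cos²i = 0.26609 → i = 58.946°, r = 39.705°, D_min = 139.071°, rainbow angle = 40.929°.
At 608 nm (n = 1.332): cos²i = 0.25807 → i = 59.469°, r = 40.290°, D_min = 137.776°, rainbow angle = 42.224°.
Angular width = |40.929° − 42.224°| = 1.295°.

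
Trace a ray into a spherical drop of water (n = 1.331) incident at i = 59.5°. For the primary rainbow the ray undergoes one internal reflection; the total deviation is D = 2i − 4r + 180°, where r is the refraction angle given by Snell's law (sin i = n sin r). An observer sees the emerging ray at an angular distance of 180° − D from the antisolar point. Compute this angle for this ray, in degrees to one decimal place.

sin r = sin 59.5° / 1.331 = 0.8616/1.331 = 0.6474; r = 40.34°.
D = 2·59.5° − 4·40.34° + 180° = 119.00° − 161.37° + 180° = 137.63°.
Angle from antisolar point = 180° − D = 42.37°.

42.4°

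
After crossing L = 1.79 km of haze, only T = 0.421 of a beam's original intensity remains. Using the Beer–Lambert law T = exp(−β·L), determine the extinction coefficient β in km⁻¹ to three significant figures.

Beer–Lambert: T = exp(−βL) ⇒ β = −ln(T)/L = −ln(0.421)/1.79 = 0.8651/1.79 = 0.4833 km⁻¹.

0.483 km⁻¹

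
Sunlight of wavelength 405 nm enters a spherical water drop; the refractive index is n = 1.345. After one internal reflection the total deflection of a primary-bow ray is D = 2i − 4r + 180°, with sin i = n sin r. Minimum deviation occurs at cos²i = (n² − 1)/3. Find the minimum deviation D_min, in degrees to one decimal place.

cos²i = (1.80902 − 1)/3 = 0.26967; i = arccos(0.51930) = 58.715°.
sin r = sin 58.715°/1.345 = 0.63538; r = 39.448°.
D_min = 2·58.715° − 4·39.448° + 180° = 139.635°.

139.6°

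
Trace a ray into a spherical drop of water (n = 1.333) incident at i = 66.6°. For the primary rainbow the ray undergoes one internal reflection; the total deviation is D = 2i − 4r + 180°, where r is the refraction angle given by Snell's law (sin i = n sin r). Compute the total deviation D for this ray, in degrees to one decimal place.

139.2°

sin r = sin 66.6° / 1.333 = 0.9178/1.333 = 0.6885; r = 43.51°.
D = 2·66.6° − 4·43.51° + 180° = 133.20° − 174.04° + 180° = 139.16°.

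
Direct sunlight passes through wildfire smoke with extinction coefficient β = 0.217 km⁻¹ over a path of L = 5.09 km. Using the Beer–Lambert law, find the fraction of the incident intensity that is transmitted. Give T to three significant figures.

τ = β·L = 0.217 × 5.09 = 1.1045.
T = exp(−1.1045) = 0.3314.

0.331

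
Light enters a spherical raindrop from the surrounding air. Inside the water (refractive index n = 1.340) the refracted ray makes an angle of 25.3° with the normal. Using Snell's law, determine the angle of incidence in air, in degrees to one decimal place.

34.9°

Snell: sin θ_i = n · sin θ_r = 1.340 × sin 25.3° = 1.340 × 0.4274 = 0.5727.
θ_i = arcsin(0.5727) = 34.94°.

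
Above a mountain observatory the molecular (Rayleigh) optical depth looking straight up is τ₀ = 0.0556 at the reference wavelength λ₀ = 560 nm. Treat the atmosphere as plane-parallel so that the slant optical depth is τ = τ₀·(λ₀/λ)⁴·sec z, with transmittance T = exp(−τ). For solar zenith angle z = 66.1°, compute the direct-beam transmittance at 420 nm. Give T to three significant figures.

sec 66.1° = 2.4683.
τ = 0.0556 × (560/420)⁴ × 2.4683 = 0.0556 × 3.1605 × 2.4683 = 0.4337.
T = exp(−0.4337) = 0.6481.

0.648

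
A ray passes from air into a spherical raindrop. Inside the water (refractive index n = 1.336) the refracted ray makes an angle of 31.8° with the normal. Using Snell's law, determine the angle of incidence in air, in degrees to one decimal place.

Snell: sin θ_i = n · sin θ_r = 1.336 × sin 31.8° = 1.336 × 0.5270 = 0.7040.
θ_i = arcsin(0.7040) = 44.75°.

44.7°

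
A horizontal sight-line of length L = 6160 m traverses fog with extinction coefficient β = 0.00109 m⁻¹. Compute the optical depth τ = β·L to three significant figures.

6.71

τ = β·L = 0.00109 × 6160 = 6.7144.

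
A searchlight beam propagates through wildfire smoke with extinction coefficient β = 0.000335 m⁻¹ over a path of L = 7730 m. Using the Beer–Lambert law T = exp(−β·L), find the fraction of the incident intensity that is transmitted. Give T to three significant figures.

τ = β·L = 0.000335 × 7730 = 2.5896.
T = exp(−2.5896) = 0.0751.

0.0751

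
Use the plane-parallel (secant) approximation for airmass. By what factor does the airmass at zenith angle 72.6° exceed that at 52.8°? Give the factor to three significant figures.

X(72.6°)/X(52.8°) = sec 72.6° / sec 52.8° = cos 52.8° / cos 72.6° = 0.6046/0.2990 = 2.0218.

2.02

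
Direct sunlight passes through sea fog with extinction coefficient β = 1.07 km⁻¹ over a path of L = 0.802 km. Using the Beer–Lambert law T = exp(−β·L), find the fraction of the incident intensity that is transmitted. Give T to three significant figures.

0.424

τ = β·L = 1.07 × 0.802 = 0.8581.
T = exp(−0.8581) = 0.4239.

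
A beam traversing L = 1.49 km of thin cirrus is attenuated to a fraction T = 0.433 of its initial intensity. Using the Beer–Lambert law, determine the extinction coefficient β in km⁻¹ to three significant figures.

Beer–Lambert: T = exp(−βL) ⇒ β = −ln(T)/L = −ln(0.433)/1.49 = 0.8370/1.49 = 0.5618 km⁻¹.

0.562 km⁻¹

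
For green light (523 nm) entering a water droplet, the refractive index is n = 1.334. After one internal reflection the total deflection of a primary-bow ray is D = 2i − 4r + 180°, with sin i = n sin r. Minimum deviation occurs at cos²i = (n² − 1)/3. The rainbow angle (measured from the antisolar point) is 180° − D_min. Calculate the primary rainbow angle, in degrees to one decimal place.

41.9°

cos²i = (1.77956 − 1)/3 = 0.25985; i = arccos(0.50976) = 59.352°.
sin r = sin 59.352°/1.334 = 0.64492; r = 40.159°.
D_min = 2·59.352° − 4·40.159° + 180° = 138.067°.
Rainbow angle = 180° − D_min = 41.933°.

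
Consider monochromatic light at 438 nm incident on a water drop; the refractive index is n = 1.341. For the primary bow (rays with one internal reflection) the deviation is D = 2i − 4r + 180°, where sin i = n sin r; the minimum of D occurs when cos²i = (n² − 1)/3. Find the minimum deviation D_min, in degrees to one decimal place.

139.1°

cos²i = (1.79828 − 1)/3 = 0.26609; i = arccos(0.51584) = 58.946°.
sin r = sin 58.946°/1.341 = 0.63884; r = 39.705°.
D_min = 2·58.946° − 4·39.705° + 180° = 139.071°.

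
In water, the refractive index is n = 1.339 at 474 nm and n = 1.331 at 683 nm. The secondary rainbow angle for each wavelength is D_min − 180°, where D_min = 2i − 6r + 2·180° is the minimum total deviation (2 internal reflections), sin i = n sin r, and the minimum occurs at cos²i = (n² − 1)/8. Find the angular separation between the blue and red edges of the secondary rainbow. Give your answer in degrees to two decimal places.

At 474 nm (n = 1.339): cos²i = 0.09912 → i = 71.650°, r = 45.141°, D_min = 232.451°, rainbow angle = 52.451°.
At 683 nm (n = 1.331): cos²i = 0.09645 → i = 71.907°, r = 45.575°, D_min = 230.365°, rainbow angle = 50.365°.
Angular width = |52.451° − 50.365°| = 2.086°.

2.09°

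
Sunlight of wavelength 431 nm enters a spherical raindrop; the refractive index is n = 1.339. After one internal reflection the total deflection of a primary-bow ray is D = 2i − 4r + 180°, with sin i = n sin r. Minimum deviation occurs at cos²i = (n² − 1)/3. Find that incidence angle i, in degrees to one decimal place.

59.1°

cos²i = (1.339² − 1)/3 = (1.79292 − 1)/3 = 0.26431.
cos i = 0.51411, so i = 59.062°.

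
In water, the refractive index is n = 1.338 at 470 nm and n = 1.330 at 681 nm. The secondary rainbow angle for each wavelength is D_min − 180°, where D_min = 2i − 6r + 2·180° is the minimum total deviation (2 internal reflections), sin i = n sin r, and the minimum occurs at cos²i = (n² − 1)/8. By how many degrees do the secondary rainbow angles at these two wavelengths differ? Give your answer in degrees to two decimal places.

2.09°

At 470 nm (n = 1.338): cos²i = 0.09878 → i = 71.682°, r = 45.195°, D_min = 232.193°, rainbow angle = 52.193°.
At 681 nm (n = 1.330): cos²i = 0.09611 → i = 71.940°, r = 45.630°, D_min = 230.101°, rainbow angle = 50.101°.
Angular width = |52.193° − 50.101°| = 2.092°.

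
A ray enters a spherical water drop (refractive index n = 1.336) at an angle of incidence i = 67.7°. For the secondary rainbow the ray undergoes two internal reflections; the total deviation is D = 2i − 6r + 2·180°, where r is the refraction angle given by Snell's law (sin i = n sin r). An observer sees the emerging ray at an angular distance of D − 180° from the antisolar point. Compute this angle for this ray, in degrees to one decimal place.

sin r = sin 67.7° / 1.336 = 0.9252/1.336 = 0.6925; r = 43.83°.
D = 2·67.7° − 6·43.83° + 2·180° = 135.40° − 262.98° + 360° = 232.42°.
Angle from antisolar point = D − 180° = 52.42°.

52.4°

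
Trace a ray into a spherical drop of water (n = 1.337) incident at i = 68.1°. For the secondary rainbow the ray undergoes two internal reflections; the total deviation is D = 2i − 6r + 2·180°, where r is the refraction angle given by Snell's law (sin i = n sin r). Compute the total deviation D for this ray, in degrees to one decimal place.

232.5°

sin r = sin 68.1° / 1.337 = 0.9278/1.337 = 0.6940; r = 43.95°.
D = 2·68.1° − 6·43.95° + 2·180° = 136.20° − 263.67° + 360° = 232.53°.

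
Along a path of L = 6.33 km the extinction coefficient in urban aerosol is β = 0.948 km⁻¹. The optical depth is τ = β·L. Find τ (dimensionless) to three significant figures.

τ = β·L = 0.948 × 6.33 = 6.0008.

6.00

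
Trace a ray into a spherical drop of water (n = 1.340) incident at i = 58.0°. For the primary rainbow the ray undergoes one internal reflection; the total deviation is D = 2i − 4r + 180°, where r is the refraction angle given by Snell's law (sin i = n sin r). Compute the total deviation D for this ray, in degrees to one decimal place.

sin r = sin 58.0° / 1.340 = 0.8480/1.340 = 0.6329; r = 39.26°.
D = 2·58.0° − 4·39.26° + 180° = 116.00° − 157.05° + 180° = 138.95°.

139.0°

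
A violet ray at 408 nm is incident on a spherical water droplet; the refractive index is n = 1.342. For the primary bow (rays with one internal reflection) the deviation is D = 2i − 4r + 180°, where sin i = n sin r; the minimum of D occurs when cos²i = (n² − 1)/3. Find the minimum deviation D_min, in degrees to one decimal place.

cos²i = (1.80096 − 1)/3 = 0.26699; i = arccos(0.51671) = 58.888°.
sin r = sin 58.888°/1.342 = 0.63797; r = 39.641°.
D_min = 2·58.888° − 4·39.641° + 180° = 139.213°.

139.2°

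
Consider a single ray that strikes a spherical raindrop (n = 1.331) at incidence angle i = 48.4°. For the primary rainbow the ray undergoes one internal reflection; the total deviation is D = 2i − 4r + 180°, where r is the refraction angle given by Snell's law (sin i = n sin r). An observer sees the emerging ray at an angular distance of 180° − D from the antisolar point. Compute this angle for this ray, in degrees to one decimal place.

39.9°

sin r = sin 48.4° / 1.331 = 0.7478/1.331 = 0.5618; r = 34.18°.
D = 2·48.4° − 4·34.18° + 180° = 96.80° − 136.73° + 180° = 140.07°.
Angle from antisolar point = 180° − D = 39.93°.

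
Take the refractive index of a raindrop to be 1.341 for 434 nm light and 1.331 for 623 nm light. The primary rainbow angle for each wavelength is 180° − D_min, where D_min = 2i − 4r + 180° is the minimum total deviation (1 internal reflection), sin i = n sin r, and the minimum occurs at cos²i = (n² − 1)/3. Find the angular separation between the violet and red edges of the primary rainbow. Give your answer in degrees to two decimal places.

At 434 nm (n = 1.341): cos²i = 0.26609 → i = 58.946°, r = 39.705°, D_min = 139.071°, rainbow angle = 40.929°.
At 623 nm (n = 1.331): cos²i = 0.25719 → i = 59.527°, r = 40.356°, D_min = 137.630°, rainbow angle = 42.370°.
Angular width = |40.929° − 42.370°| = 1.441°.

1.44°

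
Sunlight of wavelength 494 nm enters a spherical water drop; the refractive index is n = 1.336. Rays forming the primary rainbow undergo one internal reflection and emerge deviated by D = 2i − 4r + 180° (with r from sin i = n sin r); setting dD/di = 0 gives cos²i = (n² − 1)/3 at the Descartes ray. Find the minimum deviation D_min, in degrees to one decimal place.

cos²i = (1.78490 − 1)/3 = 0.26163; i = arccos(0.51150) = 59.236°.
sin r = sin 59.236°/1.336 = 0.64318; r = 40.029°.
D_min = 2·59.236° − 4·40.029° + 180° = 138.356°.

138.4°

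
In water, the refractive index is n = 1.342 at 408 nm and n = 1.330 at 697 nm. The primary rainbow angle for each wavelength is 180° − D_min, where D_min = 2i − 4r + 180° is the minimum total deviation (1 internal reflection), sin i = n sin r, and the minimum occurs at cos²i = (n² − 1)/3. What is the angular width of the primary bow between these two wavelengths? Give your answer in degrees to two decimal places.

At 408 nm (n = 1.342): cos²i = 0.26699 → i = 58.888°, r = 39.641°, D_min = 139.213°, rainbow angle = 40.787°.
At 697 nm (n = 1.330): cos²i = 0.25630 → i = 59.585°, r = 40.422°, D_min = 137.484°, rainbow angle = 42.516°.
Angular width = |40.787° − 42.516°| = 1.729°.

1.73°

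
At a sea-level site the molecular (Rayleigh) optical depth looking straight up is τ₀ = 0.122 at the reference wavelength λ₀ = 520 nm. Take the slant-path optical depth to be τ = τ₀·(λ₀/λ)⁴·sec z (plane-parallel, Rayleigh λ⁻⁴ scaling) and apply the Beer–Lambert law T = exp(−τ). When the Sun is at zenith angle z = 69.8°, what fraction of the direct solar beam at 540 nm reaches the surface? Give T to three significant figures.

sec 69.8° = 2.8960.
τ = 0.122 × (520/540)⁴ × 2.8960 = 0.122 × 0.8599 × 2.8960 = 0.3038.
T = exp(−0.3038) = 0.7380.

0.738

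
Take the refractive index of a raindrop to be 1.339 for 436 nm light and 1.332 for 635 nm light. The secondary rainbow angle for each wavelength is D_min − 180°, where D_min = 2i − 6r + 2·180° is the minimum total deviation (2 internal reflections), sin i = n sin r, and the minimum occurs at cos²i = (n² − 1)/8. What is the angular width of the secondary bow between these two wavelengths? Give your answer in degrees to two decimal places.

At 436 nm (n = 1.339): cos²i = 0.09912 → i = 71.650°, r = 45.141°, D_min = 232.451°, rainbow angle = 52.451°.
At 635 nm (n = 1.332): cos²i = 0.09678 → i = 71.875°, r = 45.520°, D_min = 230.628°, rainbow angle = 50.628°.
Angular width = |52.451° − 50.628°| = 1.823°.

1.82°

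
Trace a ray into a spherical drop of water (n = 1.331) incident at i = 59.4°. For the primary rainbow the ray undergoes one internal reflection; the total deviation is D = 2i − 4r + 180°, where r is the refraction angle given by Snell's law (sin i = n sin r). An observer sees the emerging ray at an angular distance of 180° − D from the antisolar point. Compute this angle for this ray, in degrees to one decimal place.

sin r = sin 59.4° / 1.331 = 0.8607/1.331 = 0.6467; r = 40.29°.
D = 2·59.4° − 4·40.29° + 180° = 118.80° − 161.17° + 180° = 137.63°.
Angle from antisolar point = 180° − D = 42.37°.

42.4°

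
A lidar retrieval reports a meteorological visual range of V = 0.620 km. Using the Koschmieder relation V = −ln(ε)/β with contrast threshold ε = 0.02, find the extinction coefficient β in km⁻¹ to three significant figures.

6.31 km⁻¹

β = −ln(0.02) / V = 3.912 / 0.620 = 6.3097 km⁻¹.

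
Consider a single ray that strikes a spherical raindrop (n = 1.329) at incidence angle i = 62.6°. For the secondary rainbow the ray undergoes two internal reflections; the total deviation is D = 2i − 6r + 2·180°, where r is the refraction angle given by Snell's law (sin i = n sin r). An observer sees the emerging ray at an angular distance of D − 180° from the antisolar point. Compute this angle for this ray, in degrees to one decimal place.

sin r = sin 62.6° / 1.329 = 0.8878/1.329 = 0.6680; r = 41.92°.
D = 2·62.6° − 6·41.92° + 2·180° = 125.20° − 251.49° + 360° = 233.71°.
Angle from antisolar point = D − 180° = 53.71°.

53.7°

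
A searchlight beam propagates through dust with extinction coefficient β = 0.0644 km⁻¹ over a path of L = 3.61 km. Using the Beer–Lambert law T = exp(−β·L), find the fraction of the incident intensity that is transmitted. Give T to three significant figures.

0.793

τ = β·L = 0.0644 × 3.61 = 0.2325.
T = exp(−0.2325) = 0.7926.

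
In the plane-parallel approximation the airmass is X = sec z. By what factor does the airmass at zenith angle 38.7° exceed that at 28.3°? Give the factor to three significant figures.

1.13

X(38.7°)/X(28.3°) = sec 38.7° / sec 28.3° = cos 28.3° / cos 38.7° = 0.8805/0.7804 = 1.1282.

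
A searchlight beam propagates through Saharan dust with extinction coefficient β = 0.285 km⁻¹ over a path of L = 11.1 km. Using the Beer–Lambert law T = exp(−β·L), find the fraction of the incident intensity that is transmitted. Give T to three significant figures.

0.0423

τ = β·L = 0.285 × 11.1 = 3.1635.
T = exp(−3.1635) = 0.0423.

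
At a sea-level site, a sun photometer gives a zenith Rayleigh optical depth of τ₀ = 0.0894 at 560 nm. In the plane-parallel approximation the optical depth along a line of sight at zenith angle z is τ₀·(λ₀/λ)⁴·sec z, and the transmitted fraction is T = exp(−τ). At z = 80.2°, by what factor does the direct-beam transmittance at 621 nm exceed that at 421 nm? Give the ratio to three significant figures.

3.66

Airmass: sec 80.2° = 5.8751.
τ(621 nm) = 0.0894 × (560/621)⁴ × 5.8751 = 0.0894 × 0.6613 × 5.8751 = 0.3473.
τ(421 nm) = 0.0894 × (560/421)⁴ × 5.8751 = 0.0894 × 3.1306 × 5.8751 = 1.6443.
T(621)/T(421) = exp(τ_B − τ_A) = exp(1.2970) = 3.6582.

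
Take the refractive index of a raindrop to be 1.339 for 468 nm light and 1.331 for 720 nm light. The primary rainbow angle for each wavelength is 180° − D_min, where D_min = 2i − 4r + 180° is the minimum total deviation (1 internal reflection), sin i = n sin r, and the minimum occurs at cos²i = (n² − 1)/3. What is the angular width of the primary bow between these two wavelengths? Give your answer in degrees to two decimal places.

1.16°

At 468 nm (n = 1.339): cos²i = 0.26431 → i = 59.062°, r = 39.834°, D_min = 138.786°, rainbow angle = 41.214°.
At 720 nm (n = 1.331): cos²i = 0.25719 → i = 59.527°, r = 40.356°, D_min = 137.630°, rainbow angle = 42.370°.
Angular width = |41.214° − 42.370°| = 1.156°.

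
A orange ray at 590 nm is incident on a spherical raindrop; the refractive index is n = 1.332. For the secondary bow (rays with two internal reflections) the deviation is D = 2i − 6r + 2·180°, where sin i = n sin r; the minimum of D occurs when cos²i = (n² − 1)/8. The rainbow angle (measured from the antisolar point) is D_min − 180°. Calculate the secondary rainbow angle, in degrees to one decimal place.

50.6°

cos²i = (1.77422 − 1)/8 = 0.09678; i = arccos(0.31109) = 71.875°.
sin r = sin 71.875°/1.332 = 0.71350; r = 45.520°.
D_min = 2·71.875° − 6·45.520° + 360° = 230.628°.
Rainbow angle = D_min − 180° = 50.628°.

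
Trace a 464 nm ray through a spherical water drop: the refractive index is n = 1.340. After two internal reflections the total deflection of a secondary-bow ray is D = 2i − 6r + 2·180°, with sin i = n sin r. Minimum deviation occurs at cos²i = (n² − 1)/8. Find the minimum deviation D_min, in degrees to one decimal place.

232.7°

cos²i = (1.79560 − 1)/8 = 0.09945; i = arccos(0.31536) = 71.618°.
sin r = sin 71.618°/1.340 = 0.70819; r = 45.088°.
D_min = 2·71.618° − 6·45.088° + 360° = 232.709°.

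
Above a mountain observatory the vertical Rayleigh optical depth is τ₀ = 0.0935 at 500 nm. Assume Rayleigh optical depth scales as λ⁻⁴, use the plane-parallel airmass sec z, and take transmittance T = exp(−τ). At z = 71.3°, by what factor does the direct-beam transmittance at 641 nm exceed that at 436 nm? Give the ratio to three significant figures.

Airmass: sec 71.3° = 3.1190.
τ(641 nm) = 0.0935 × (500/641)⁴ × 3.1190 = 0.0935 × 0.3702 × 3.1190 = 0.1080.
τ(436 nm) = 0.0935 × (500/436)⁴ × 3.1190 = 0.0935 × 1.7296 × 3.1190 = 0.5044.
T(641)/T(436) = exp(τ_B − τ_A) = exp(0.3964) = 1.4865.

1.49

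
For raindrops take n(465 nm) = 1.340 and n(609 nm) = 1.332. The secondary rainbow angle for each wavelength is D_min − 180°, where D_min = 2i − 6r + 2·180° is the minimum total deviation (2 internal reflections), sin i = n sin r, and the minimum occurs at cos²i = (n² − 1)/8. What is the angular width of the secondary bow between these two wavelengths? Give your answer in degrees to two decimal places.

At 465 nm (n = 1.340): cos²i = 0.09945 → i = 71.618°, r = 45.088°, D_min = 232.709°, rainbow angle = 52.709°.
At 609 nm (n = 1.332): cos²i = 0.09678 → i = 71.875°, r = 45.520°, D_min = 230.628°, rainbow angle = 50.628°.
Angular width = |52.709° − 50.628°| = 2.080°.

2.08°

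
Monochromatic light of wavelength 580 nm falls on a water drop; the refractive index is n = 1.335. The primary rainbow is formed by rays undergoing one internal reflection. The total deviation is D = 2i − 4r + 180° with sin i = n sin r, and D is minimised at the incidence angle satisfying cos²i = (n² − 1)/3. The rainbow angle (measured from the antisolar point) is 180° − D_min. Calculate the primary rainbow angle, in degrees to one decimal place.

41.8°

cos²i = (1.78222 − 1)/3 = 0.26074; i = arccos(0.51063) = 59.294°.
sin r = sin 59.294°/1.335 = 0.64405; r = 40.094°.
D_min = 2·59.294° − 4·40.094° + 180° = 138.212°.
Rainbow angle = 180° − D_min = 41.788°.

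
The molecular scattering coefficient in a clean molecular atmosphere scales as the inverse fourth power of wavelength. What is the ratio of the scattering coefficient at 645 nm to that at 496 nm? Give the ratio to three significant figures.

Rayleigh scattering ∝ λ⁻⁴, so the ratio of coefficients is the inverse fourth power of the wavelength ratio.
σ(645)/σ(496) = (496/645)⁴ = (0.7690)⁴ = 0.3497.

0.350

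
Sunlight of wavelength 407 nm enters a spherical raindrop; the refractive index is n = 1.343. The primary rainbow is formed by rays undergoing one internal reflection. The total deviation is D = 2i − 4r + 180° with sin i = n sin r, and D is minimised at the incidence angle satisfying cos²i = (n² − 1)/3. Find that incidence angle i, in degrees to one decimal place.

58.8°

cos²i = (1.343² − 1)/3 = (1.80365 − 1)/3 = 0.26788.
cos i = 0.51757, so i = 58.830°.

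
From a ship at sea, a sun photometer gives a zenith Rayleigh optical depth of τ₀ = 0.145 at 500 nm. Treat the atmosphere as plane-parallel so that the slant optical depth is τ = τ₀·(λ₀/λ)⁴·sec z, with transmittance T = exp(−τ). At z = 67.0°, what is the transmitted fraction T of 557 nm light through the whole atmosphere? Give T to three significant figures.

0.786

sec 67.0° = 2.5593.
τ = 0.145 × (500/557)⁴ × 2.5593 = 0.145 × 0.6493 × 2.5593 = 0.2410.
T = exp(−0.2410) = 0.7859.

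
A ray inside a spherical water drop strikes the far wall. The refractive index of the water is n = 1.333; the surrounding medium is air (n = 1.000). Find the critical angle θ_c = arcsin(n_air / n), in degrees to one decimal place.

48.6°

sin θ_c = n_air / n = 1.000 / 1.333 = 0.7502.
θ_c = arcsin(0.7502) = 48.61°.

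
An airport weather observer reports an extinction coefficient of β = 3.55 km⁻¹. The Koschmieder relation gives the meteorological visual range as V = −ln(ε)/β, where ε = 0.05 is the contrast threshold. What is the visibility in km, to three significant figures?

V = −ln(0.05) / 3.55 = 2.996 / 3.55 = 0.8439 km.

0.844 km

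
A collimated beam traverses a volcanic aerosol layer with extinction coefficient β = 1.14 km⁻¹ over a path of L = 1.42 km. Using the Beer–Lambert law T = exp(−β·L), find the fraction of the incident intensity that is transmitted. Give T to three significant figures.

τ = β·L = 1.14 × 1.42 = 1.6188.
T = exp(−1.6188) = 0.1981.

0.198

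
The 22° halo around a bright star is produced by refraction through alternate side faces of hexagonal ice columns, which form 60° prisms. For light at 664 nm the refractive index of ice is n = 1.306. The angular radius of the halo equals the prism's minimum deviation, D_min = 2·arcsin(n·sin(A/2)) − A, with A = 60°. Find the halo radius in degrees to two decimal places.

21.54°

n·sin(A/2) = 1.306 × sin 30° = 1.306 × 0.5000 = 0.6530.
D_min = 2·arcsin(0.6530) − 60° = 2 × 40.768° − 60° = 21.536°.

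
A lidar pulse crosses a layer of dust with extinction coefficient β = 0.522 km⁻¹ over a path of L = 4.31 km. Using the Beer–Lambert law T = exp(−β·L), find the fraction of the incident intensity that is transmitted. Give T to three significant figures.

τ = β·L = 0.522 × 4.31 = 2.2498.
T = exp(−2.2498) = 0.1054.

0.105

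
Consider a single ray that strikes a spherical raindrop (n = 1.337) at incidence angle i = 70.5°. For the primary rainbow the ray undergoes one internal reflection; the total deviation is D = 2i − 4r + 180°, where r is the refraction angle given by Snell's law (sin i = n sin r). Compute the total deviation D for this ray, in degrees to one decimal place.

sin r = sin 70.5° / 1.337 = 0.9426/1.337 = 0.7050; r = 44.83°.
D = 2·70.5° − 4·44.83° + 180° = 141.00° − 179.33° + 180° = 141.67°.

141.7°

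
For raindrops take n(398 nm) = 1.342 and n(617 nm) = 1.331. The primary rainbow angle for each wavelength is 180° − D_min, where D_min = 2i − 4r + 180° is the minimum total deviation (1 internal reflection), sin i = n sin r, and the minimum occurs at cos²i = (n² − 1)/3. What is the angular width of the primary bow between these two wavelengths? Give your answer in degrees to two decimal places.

1.58°

At 398 nm (n = 1.342): cos²i = 0.26699 → i = 58.888°, r = 39.641°, D_min = 139.213°, rainbow angle = 40.787°.
At 617 nm (n = 1.331): cos²i = 0.25719 → i = 59.527°, r = 40.356°, D_min = 137.630°, rainbow angle = 42.370°.
Angular width = |40.787° − 42.370°| = 1.583°.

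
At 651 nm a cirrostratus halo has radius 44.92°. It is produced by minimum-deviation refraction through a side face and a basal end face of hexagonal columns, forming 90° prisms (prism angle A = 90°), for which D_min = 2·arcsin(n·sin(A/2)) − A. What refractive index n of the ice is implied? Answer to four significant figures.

1.306

Rearranging: n = sin((D_min + A)/2) / sin(A/2).
(D_min + A)/2 = (44.92° + 90°)/2 = 67.460°.
n = sin 67.460° / sin 45° = 0.9236 / 0.7071 = 1.3062.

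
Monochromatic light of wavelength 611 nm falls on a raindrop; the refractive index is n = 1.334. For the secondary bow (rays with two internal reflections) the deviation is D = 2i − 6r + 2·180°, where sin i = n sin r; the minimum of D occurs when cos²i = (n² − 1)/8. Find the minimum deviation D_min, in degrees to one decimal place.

231.2°

cos²i = (1.77956 − 1)/8 = 0.09744; i = arccos(0.31216) = 71.810°.
sin r = sin 71.810°/1.334 = 0.71217; r = 45.411°.
D_min = 2·71.810° − 6·45.411° + 360° = 231.153°.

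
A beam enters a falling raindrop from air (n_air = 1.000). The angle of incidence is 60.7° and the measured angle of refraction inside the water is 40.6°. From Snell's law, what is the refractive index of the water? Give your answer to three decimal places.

1.340

n = sin θ_i / sin θ_r = sin 60.7° / sin 40.6° = 0.8721 / 0.6508 = 1.3400.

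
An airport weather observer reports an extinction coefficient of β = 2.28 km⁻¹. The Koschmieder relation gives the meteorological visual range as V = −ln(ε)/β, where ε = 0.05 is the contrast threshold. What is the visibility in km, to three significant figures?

1.31 km

V = −ln(0.05) / 2.28 = 2.996 / 2.28 = 1.3139 km.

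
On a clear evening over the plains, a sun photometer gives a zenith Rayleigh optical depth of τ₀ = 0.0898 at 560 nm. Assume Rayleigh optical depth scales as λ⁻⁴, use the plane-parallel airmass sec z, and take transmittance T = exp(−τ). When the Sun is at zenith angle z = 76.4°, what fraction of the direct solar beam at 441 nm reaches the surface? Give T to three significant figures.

0.370

sec 76.4° = 4.2527.
τ = 0.0898 × (560/441)⁴ × 4.2527 = 0.0898 × 2.6001 × 4.2527 = 0.9930.
T = exp(−0.9930) = 0.3705.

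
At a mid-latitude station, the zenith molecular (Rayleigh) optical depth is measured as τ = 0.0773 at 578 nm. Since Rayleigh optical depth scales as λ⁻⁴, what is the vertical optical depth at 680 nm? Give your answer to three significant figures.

τ(680 nm) = τ(578 nm) × (578/680)⁴ = 0.0773 × (0.8500)⁴ = 0.0773 × 0.5220 = 0.0404.

0.0404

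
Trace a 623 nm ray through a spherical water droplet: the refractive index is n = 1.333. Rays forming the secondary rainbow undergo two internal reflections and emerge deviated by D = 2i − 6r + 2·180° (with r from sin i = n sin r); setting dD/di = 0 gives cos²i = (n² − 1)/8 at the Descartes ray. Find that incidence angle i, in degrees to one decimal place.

cos²i = (1.333² − 1)/8 = (1.77689 − 1)/8 = 0.09711.
cos i = 0.31163, so i = 71.843°.

71.8°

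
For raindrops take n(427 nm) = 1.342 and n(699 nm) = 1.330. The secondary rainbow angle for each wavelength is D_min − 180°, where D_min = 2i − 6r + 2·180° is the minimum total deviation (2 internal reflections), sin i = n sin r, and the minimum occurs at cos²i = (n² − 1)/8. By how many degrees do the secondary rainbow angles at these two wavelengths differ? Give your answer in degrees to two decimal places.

At 427 nm (n = 1.342): cos²i = 0.10012 → i = 71.554°, r = 44.981°, D_min = 233.222°, rainbow angle = 53.222°.
At 699 nm (n = 1.330): cos²i = 0.09611 → i = 71.940°, r = 45.630°, D_min = 230.101°, rainbow angle = 50.101°.
Angular width = |53.222° − 50.101°| = 3.121°.

3.12°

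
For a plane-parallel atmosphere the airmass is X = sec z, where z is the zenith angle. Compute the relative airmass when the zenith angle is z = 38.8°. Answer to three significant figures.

X = sec z = 1/cos 38.8° = 1/0.7793 = 1.2831.

1.28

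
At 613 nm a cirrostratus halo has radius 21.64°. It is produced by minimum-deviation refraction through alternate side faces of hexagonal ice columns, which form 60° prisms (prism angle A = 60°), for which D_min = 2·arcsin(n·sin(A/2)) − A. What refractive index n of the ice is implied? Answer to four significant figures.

1.307

Rearranging: n = sin((D_min + A)/2) / sin(A/2).
(D_min + A)/2 = (21.64° + 60°)/2 = 40.820°.
n = sin 40.820° / sin 30° = 0.6537 / 0.5000 = 1.3074.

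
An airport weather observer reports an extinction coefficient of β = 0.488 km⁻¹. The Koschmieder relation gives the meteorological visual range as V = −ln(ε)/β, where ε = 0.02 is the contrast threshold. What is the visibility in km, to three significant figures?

V = −ln(0.02) / 0.488 = 3.912 / 0.488 = 8.0164 km.

8.02 km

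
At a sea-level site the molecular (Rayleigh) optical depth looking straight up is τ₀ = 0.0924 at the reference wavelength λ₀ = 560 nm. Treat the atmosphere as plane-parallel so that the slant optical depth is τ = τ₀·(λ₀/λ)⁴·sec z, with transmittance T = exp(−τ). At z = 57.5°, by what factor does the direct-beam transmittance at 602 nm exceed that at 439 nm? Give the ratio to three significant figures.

1.39

Airmass: sec 57.5° = 1.8612.
τ(602 nm) = 0.0924 × (560/602)⁴ × 1.8612 = 0.0924 × 0.7488 × 1.8612 = 0.1288.
τ(439 nm) = 0.0924 × (560/439)⁴ × 1.8612 = 0.0924 × 2.6479 × 1.8612 = 0.4554.
T(602)/T(439) = exp(τ_B − τ_A) = exp(0.3266) = 1.3862.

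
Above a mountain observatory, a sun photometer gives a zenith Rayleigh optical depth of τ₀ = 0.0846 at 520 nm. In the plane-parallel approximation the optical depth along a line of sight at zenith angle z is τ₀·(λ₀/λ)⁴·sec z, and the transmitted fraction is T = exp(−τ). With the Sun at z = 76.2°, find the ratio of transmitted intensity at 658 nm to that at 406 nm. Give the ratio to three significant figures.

Airmass: sec 76.2° = 4.1923.
τ(658 nm) = 0.0846 × (520/658)⁴ × 4.1923 = 0.0846 × 0.3900 × 4.1923 = 0.1383.
τ(406 nm) = 0.0846 × (520/406)⁴ × 4.1923 = 0.0846 × 2.6910 × 4.1923 = 0.9544.
T(658)/T(406) = exp(τ_B − τ_A) = exp(0.8161) = 2.2616.

2.26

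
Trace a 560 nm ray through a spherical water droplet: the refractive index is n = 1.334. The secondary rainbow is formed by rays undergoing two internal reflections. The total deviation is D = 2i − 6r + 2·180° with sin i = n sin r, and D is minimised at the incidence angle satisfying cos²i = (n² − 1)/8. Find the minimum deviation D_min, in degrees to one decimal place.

231.2°

cos²i = (1.77956 − 1)/8 = 0.09744; i = arccos(0.31216) = 71.810°.
sin r = sin 71.810°/1.334 = 0.71217; r = 45.411°.
D_min = 2·71.810° − 6·45.411° + 360° = 231.153°.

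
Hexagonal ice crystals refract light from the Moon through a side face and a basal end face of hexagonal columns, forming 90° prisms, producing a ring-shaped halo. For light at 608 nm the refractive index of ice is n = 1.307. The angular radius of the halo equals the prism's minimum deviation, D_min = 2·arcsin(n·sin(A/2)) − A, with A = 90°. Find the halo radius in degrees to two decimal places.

45.09°

n·sin(A/2) = 1.307 × sin 45° = 1.307 × 0.7071 = 0.9242.
D_min = 2·arcsin(0.9242) − 90° = 2 × 67.546° − 90° = 45.093°.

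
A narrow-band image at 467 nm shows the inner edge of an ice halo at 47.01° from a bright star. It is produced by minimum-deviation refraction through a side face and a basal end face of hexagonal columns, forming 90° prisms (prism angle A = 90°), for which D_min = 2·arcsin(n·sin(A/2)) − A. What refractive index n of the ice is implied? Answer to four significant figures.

1.316

Rearranging: n = sin((D_min + A)/2) / sin(A/2).
(D_min + A)/2 = (47.01° + 90°)/2 = 68.505°.
n = sin 68.505° / sin 45° = 0.9304 / 0.7071 = 1.3159.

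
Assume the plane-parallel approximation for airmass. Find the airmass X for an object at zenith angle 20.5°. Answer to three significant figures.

X = sec z = 1/cos 20.5° = 1/0.9367 = 1.0676.

1.07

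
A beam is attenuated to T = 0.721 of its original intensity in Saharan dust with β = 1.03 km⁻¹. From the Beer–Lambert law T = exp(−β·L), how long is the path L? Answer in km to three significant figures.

Beer–Lambert: T = exp(−βL) ⇒ L = −ln(T)/β = −ln(0.721)/1.03 = 0.3271/1.03 = 0.3176 km.

0.318 km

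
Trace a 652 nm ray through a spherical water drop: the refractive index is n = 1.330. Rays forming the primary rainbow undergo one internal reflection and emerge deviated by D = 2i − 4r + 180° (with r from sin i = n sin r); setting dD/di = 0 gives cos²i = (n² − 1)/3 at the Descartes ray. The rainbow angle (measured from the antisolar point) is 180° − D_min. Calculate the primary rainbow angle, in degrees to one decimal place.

cos²i = (1.76890 − 1)/3 = 0.25630; i = arccos(0.50626) = 59.585°.
sin r = sin 59.585°/1.330 = 0.64841; r = 40.422°.
D_min = 2·59.585° − 4·40.422° + 180° = 137.484°.
Rainbow angle = 180° − D_min = 42.516°.

42.5°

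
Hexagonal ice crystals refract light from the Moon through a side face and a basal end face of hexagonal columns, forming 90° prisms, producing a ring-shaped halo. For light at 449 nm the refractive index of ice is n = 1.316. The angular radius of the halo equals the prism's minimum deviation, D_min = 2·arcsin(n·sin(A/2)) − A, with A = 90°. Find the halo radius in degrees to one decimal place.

n·sin(A/2) = 1.316 × sin 45° = 1.316 × 0.7071 = 0.9306.
D_min = 2·arcsin(0.9306) − 90° = 2 × 68.521° − 90° = 47.042°.

47.0°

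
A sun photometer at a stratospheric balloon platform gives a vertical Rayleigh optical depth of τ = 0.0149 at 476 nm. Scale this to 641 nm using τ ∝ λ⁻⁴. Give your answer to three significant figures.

τ(641 nm) = τ(476 nm) × (476/641)⁴ = 0.0149 × (0.7426)⁴ = 0.0149 × 0.3041 = 0.0045.

0.00453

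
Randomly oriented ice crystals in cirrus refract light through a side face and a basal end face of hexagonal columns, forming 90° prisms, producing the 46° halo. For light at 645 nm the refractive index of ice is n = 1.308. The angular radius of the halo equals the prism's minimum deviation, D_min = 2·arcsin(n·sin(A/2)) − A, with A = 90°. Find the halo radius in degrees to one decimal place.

n·sin(A/2) = 1.308 × sin 45° = 1.308 × 0.7071 = 0.9249.
D_min = 2·arcsin(0.9249) − 90° = 2 × 67.653° − 90° = 45.305°.

45.3°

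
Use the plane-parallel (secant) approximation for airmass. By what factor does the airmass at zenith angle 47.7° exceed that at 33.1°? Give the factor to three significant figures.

X(47.7°)/X(33.1°) = sec 47.7° / sec 33.1° = cos 33.1° / cos 47.7° = 0.8377/0.6730 = 1.2447.

1.24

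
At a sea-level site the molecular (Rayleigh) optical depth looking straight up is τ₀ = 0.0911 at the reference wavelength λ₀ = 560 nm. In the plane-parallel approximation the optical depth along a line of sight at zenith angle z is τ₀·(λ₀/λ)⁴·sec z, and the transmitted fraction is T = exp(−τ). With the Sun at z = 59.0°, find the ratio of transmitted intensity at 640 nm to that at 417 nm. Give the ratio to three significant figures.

1.60

Airmass: sec 59.0° = 1.9416.
τ(640 nm) = 0.0911 × (560/640)⁴ × 1.9416 = 0.0911 × 0.5862 × 1.9416 = 0.1037.
τ(417 nm) = 0.0911 × (560/417)⁴ × 1.9416 = 0.0911 × 3.2524 × 1.9416 = 0.5753.
T(640)/T(417) = exp(τ_B − τ_A) = exp(0.4716) = 1.6026.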